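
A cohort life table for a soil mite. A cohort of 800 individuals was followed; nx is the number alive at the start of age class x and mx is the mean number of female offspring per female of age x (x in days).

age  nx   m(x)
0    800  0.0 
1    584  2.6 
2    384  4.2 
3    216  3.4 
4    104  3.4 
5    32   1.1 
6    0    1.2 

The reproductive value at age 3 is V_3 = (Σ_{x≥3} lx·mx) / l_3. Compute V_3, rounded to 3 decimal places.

5.200

lx = nx/n0 = nx/800: 1, 0.73, 0.48, 0.27, 0.13, 0.04, 0
lx·mx for x ≥ 3: 0.918, 0.442, 0.044, 0 → sum = 1.404
V_3 = 1.404 / l_3 = 1.404 / 0.27 = 5.2 → 5.200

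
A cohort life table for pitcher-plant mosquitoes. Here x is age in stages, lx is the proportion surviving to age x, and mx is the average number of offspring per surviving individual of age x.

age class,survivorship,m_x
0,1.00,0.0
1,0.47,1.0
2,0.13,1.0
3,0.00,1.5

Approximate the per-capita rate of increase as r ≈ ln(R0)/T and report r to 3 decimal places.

R0 = Σ lx·mx = 0 + 0.47 + 0.13 + 0 = 0.6
Σ x·lx·mx = 0.73; T = 0.73/0.6 = 1.21667…
r ≈ ln(R0)/T = ln(0.6)/1.21667… = -0.41986… → -0.420

-0.420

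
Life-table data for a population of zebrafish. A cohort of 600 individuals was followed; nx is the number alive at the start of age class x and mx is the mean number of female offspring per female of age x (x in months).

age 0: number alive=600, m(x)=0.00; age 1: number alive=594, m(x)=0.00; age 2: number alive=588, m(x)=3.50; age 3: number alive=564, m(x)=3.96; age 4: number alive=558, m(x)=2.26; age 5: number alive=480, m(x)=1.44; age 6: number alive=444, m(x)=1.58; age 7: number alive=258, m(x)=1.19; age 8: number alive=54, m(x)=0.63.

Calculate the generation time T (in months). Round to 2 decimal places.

lx = nx/n0 = nx/600: 1, 0.99, 0.98, 0.94, 0.93, 0.8, 0.74, 0.43, 0.09
lx·mx: 0, 0, 3.43, 3.7224, 2.1018, 1.152, 1.1692, 0.5117, 0.0567 → R0 = 12.1438
x·lx·mx: 0, 0, 6.86, 11.1672, 8.4072, 5.76, 7.0152, 3.5819, 0.4536 → Σ = 43.2451
T = 43.2451 / 12.1438 = 3.561085… → 3.56

3.56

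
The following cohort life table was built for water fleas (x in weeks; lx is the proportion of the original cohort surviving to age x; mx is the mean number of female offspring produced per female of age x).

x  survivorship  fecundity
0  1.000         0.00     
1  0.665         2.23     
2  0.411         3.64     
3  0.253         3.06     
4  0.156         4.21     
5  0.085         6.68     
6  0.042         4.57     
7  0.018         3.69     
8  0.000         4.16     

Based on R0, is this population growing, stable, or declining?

growing

R0 = Σ lx·mx = 0 + 1.48295 + 1.49604 + 0.77418 + 0.65676 + 0.5678 + 0.19194 + 0.06642 + 0 = 5.23609
R0 > 1, so the population is growing.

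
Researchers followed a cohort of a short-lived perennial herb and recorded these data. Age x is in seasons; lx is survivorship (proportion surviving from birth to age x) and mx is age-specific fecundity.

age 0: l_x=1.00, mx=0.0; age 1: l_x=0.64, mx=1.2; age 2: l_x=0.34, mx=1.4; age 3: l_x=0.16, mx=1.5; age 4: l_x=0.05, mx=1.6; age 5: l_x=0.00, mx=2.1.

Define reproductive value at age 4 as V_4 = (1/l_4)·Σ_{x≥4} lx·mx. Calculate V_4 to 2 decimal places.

lx·mx for x ≥ 4: 0.08, 0 → sum = 0.08
V_4 = 0.08 / l_4 = 0.08 / 0.05 = 1.6 → 1.60

1.60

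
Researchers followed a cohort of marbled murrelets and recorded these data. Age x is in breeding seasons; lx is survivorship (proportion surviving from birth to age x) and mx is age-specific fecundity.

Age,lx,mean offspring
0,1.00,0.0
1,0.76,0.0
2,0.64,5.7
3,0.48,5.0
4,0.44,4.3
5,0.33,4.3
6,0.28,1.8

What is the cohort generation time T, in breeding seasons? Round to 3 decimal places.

3.263

lx·mx: 0, 0, 3.648, 2.4, 1.892, 1.419, 0.504 → R0 = 9.863
x·lx·mx: 0, 0, 7.296, 7.2, 7.568, 7.095, 3.024 → Σ = 32.183
T = 32.183 / 9.863 = 3.263003… → 3.263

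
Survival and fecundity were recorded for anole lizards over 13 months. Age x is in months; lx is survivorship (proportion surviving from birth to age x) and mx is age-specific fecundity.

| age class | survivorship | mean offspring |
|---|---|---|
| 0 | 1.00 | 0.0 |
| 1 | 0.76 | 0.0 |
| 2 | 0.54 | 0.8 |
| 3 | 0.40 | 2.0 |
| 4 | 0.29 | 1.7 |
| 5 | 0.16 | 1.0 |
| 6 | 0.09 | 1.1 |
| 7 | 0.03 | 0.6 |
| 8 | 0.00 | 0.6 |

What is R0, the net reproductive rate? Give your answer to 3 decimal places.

2.002

lx·mx by age: 0, 0, 0.432, 0.8, 0.493, 0.16, 0.099, 0.018, 0
R0 = Σ lx·mx = 2.002 → 2.002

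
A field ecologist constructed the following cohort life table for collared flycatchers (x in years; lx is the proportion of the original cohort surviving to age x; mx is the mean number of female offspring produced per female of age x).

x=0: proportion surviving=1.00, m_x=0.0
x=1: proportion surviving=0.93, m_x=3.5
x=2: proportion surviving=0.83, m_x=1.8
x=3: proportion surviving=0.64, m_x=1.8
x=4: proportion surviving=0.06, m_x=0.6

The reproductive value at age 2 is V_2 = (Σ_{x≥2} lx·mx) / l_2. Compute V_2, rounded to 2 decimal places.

lx·mx for x ≥ 2: 1.494, 1.152, 0.036 → sum = 2.682
V_2 = 2.682 / l_2 = 2.682 / 0.83 = 3.231325… → 3.23

3.23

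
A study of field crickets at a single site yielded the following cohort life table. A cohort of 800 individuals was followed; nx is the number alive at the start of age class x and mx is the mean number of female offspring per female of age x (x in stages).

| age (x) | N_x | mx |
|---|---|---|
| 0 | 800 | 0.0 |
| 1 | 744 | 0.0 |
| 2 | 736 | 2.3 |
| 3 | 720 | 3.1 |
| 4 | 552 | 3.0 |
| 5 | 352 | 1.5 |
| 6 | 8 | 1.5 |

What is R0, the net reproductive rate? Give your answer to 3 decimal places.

lx = nx/n0 = nx/800: 1, 0.93, 0.92, 0.9, 0.69, 0.44, 0.01
lx·mx by age: 0, 0, 2.116, 2.79, 2.07, 0.66, 0.015
R0 = Σ lx·mx = 7.651 → 7.651

7.651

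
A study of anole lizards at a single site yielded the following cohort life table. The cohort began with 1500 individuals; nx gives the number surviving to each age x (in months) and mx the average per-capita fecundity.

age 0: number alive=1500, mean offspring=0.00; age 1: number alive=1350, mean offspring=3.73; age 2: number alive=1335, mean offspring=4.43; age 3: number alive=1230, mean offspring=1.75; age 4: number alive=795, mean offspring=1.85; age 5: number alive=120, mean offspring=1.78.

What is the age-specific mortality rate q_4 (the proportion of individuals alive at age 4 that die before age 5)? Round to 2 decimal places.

0.85

lx = nx/n0 = nx/1500: 1, 0.9, 0.89, 0.82, 0.53, 0.08
q_4 = (l_4 − l_5) / l_4 = (0.53 − 0.08) / 0.53
     = 0.45 / 0.53 = 0.849057… → 0.85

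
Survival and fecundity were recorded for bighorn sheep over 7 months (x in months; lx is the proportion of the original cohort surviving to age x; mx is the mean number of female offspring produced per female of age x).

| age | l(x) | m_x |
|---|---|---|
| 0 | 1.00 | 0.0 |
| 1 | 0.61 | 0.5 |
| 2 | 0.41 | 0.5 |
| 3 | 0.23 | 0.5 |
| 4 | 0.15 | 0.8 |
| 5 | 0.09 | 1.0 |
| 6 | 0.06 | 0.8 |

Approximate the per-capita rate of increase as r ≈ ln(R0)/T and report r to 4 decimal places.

-0.0482

R0 = Σ lx·mx = 0 + 0.305 + 0.205 + 0.115 + 0.12 + 0.09 + 0.048 = 0.883
Σ x·lx·mx = 2.278; T = 2.278/0.883 = 2.57984…
r ≈ ln(R0)/T = ln(0.883)/2.57984… = -0.048232… → -0.0482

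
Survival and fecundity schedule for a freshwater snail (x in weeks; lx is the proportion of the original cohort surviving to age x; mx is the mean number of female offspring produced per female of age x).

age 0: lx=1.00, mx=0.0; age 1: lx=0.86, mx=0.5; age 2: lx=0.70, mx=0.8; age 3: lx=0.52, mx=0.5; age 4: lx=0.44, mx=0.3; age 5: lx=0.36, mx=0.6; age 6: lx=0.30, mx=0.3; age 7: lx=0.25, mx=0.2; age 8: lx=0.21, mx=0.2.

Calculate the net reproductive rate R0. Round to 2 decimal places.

1.78

lx·mx by age: 0, 0.43, 0.56, 0.26, 0.132, 0.216, 0.09, 0.05, 0.042
R0 = Σ lx·mx = 1.78 → 1.78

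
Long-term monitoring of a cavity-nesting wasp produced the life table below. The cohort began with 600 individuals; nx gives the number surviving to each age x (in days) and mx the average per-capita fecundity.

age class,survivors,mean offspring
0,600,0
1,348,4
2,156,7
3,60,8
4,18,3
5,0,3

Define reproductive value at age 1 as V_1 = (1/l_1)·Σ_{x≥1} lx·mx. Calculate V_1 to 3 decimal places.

lx = nx/n0 = nx/600: 1, 0.58, 0.26, 0.1, 0.03, 0
lx·mx for x ≥ 1: 2.32, 1.82, 0.8, 0.09, 0 → sum = 5.03
V_1 = 5.03 / l_1 = 5.03 / 0.58 = 8.672414… → 8.672

8.672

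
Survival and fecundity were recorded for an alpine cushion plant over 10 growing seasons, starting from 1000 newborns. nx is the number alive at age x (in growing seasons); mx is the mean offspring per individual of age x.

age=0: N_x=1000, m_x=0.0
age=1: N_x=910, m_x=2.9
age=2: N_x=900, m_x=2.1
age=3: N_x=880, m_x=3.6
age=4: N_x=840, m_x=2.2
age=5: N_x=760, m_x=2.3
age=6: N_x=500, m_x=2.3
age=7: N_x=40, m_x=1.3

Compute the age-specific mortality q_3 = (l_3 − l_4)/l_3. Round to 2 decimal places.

lx = nx/n0 = nx/1000: 1, 0.91, 0.9, 0.88, 0.84, 0.76, 0.5, 0.04
q_3 = (l_3 − l_4) / l_3 = (0.88 − 0.84) / 0.88
     = 0.04 / 0.88 = 0.045455… → 0.05

0.05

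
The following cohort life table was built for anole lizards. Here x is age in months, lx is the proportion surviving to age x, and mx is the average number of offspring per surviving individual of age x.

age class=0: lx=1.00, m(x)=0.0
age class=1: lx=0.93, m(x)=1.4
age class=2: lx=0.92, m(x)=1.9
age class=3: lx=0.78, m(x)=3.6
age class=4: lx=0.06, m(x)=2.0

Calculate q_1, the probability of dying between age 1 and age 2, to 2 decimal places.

q_1 = (l_1 − l_2) / l_1 = (0.93 − 0.92) / 0.93
     = 0.01 / 0.93 = 0.010753… → 0.01

0.01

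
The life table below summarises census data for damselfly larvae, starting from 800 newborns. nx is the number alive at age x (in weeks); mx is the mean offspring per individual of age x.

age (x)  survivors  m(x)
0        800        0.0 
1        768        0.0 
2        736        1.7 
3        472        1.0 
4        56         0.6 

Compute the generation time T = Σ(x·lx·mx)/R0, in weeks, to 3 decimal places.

lx = nx/n0 = nx/800: 1, 0.96, 0.92, 0.59, 0.07
lx·mx: 0, 0, 1.564, 0.59, 0.042 → R0 = 2.196
x·lx·mx: 0, 0, 3.128, 1.77, 0.168 → Σ = 5.066
T = 5.066 / 2.196 = 2.306922… → 2.307

2.307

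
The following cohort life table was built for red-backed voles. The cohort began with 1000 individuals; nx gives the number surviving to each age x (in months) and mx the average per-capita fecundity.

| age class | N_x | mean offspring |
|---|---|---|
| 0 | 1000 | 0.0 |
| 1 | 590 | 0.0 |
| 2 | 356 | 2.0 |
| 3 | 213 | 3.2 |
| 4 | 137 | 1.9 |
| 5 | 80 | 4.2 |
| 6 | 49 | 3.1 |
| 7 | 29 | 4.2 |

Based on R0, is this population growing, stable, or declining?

growing

lx = nx/n0 = nx/1000: 1, 0.59, 0.356, 0.213, 0.137, 0.08, 0.049, 0.029
R0 = Σ lx·mx = 0 + 0 + 0.712 + 0.6816 + 0.2603 + 0.336 + 0.1519 + 0.1218 = 2.2636
R0 > 1, so the population is growing.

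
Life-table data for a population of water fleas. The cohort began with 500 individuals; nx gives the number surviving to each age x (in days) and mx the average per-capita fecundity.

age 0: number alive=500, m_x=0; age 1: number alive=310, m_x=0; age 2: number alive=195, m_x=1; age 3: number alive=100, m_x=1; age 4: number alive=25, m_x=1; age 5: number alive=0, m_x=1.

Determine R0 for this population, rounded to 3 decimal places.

0.640

lx = nx/n0 = nx/500: 1, 0.62, 0.39, 0.2, 0.05, 0
lx·mx by age: 0, 0, 0.39, 0.2, 0.05, 0
R0 = Σ lx·mx = 0.64 → 0.640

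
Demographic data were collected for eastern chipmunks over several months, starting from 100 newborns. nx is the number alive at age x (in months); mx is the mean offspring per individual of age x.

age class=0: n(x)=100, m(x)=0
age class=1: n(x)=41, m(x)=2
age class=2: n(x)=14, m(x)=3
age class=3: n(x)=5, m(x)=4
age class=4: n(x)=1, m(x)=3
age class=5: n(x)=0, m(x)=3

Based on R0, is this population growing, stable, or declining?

lx = nx/n0 = nx/100: 1, 0.41, 0.14, 0.05, 0.01, 0
R0 = Σ lx·mx = 0 + 0.82 + 0.42 + 0.2 + 0.03 + 0 = 1.47
R0 > 1, so the population is growing.

growing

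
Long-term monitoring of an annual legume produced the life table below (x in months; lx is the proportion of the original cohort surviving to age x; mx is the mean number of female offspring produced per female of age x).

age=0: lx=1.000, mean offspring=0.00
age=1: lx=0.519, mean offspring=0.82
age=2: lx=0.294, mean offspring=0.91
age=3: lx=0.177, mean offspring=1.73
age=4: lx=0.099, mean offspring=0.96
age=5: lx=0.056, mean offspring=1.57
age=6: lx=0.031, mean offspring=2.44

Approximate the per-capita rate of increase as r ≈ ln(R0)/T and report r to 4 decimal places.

R0 = Σ lx·mx = 0 + 0.42558 + 0.26754 + 0.30621 + 0.09504 + 0.08792 + 0.07564 = 1.25793
Σ x·lx·mx = 3.15289; T = 3.15289/1.25793 = 2.50641…
r ≈ ln(R0)/T = ln(1.25793)/2.50641… = 0.091552… → 0.0916

0.0916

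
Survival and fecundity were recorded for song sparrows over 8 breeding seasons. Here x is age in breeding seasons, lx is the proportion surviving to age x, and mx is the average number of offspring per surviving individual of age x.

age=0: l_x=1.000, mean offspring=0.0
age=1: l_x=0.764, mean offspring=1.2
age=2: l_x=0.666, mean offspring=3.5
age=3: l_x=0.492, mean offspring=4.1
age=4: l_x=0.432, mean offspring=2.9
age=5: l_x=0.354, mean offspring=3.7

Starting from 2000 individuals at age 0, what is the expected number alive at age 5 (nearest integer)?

Expected survivors = N0 · l_5 = 2000 × 0.354 = 708 → 708

708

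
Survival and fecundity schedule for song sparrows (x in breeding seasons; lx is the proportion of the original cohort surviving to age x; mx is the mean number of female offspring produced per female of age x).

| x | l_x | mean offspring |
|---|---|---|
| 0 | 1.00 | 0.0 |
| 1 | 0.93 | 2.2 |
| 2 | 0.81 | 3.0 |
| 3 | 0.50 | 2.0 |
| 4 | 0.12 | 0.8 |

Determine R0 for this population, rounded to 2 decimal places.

lx·mx by age: 0, 2.046, 2.43, 1, 0.096
R0 = Σ lx·mx = 5.572 → 5.57

5.57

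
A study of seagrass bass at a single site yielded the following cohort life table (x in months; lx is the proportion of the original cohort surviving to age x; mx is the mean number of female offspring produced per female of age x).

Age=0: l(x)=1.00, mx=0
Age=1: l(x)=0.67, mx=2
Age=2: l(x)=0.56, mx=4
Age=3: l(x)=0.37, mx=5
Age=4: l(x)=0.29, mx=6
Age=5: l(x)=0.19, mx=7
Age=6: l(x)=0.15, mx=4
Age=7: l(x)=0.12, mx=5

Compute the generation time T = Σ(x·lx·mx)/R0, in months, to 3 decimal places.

lx·mx: 0, 1.34, 2.24, 1.85, 1.74, 1.33, 0.6, 0.6 → R0 = 9.7
x·lx·mx: 0, 1.34, 4.48, 5.55, 6.96, 6.65, 3.6, 4.2 → Σ = 32.78
T = 32.78 / 9.7 = 3.379381… → 3.379

3.379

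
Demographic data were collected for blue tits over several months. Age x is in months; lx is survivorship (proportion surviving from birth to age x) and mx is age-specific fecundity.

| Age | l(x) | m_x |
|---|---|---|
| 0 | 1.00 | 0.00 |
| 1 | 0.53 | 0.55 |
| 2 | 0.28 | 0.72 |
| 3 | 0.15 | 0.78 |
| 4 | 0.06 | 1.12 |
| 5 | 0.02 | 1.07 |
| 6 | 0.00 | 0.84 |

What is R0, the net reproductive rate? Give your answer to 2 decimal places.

0.70

lx·mx by age: 0, 0.2915, 0.2016, 0.117, 0.0672, 0.0214, 0
R0 = Σ lx·mx = 0.6987 → 0.70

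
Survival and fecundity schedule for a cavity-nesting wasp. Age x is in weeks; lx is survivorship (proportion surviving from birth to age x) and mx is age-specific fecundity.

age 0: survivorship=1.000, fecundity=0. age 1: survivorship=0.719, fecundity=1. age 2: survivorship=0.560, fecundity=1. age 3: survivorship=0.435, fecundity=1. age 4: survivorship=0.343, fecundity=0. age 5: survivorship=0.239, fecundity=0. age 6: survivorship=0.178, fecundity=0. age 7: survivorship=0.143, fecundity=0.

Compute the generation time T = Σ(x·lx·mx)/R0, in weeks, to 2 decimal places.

lx·mx: 0, 0.719, 0.56, 0.435, 0, 0, 0, 0 → R0 = 1.714
x·lx·mx: 0, 0.719, 1.12, 1.305, 0, 0, 0, 0 → Σ = 3.144
T = 3.144 / 1.714 = 1.834306… → 1.83

1.83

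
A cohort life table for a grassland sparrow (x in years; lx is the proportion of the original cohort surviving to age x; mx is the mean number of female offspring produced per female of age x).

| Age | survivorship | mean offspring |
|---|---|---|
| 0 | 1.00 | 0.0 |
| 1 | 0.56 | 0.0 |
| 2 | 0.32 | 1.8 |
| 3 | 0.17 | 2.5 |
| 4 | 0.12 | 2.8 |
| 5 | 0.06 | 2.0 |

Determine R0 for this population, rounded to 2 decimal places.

1.46

lx·mx by age: 0, 0, 0.576, 0.425, 0.336, 0.12
R0 = Σ lx·mx = 1.457 → 1.46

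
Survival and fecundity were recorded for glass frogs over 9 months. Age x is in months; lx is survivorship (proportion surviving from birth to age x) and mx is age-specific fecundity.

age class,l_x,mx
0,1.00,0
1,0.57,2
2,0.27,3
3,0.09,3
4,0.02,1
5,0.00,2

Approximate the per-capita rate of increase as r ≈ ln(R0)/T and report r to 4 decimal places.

R0 = Σ lx·mx = 0 + 1.14 + 0.81 + 0.27 + 0.02 + 0 = 2.24
Σ x·lx·mx = 3.65; T = 3.65/2.24 = 1.62946…
r ≈ ln(R0)/T = ln(2.24)/1.62946… = 0.494933… → 0.4949

0.4949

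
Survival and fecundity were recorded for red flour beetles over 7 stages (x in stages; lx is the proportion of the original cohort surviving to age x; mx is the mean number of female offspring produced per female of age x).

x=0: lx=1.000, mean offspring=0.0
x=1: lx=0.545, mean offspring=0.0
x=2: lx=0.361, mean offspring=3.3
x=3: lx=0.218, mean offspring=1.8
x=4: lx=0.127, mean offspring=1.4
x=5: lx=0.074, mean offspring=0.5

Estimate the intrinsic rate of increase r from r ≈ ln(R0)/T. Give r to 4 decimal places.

R0 = Σ lx·mx = 0 + 0 + 1.1913 + 0.3924 + 0.1778 + 0.037 = 1.7985
Σ x·lx·mx = 4.456; T = 4.456/1.7985 = 2.47762…
r ≈ ln(R0)/T = ln(1.7985)/2.47762… = 0.236902… → 0.2369

0.2369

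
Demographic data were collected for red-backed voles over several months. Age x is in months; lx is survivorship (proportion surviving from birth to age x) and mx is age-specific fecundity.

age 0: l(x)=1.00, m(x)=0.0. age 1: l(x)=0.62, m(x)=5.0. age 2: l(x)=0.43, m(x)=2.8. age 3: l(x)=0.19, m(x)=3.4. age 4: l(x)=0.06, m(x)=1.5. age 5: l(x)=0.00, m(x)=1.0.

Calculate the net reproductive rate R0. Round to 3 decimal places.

5.040

lx·mx by age: 0, 3.1, 1.204, 0.646, 0.09, 0
R0 = Σ lx·mx = 5.04 → 5.040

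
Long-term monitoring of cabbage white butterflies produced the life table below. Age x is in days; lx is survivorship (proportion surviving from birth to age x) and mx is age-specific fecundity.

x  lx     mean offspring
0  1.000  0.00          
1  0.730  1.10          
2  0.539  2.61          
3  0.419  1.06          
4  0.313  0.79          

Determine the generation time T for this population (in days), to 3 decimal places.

2.047

lx·mx: 0, 0.803, 1.40679, 0.44414, 0.24727 → R0 = 2.9012
x·lx·mx: 0, 0.803, 2.81358, 1.33242, 0.98908 → Σ = 5.93808
T = 5.93808 / 2.9012 = 2.046767… → 2.047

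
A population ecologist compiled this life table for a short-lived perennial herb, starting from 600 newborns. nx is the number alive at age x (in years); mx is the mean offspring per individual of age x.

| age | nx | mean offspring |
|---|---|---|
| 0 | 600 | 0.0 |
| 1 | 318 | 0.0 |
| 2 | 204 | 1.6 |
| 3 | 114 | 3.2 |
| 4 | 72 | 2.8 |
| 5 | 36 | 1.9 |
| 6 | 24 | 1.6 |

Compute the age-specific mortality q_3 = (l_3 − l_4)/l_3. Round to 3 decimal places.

0.368

lx = nx/n0 = nx/600: 1, 0.53, 0.34, 0.19, 0.12, 0.06, 0.04
q_3 = (l_3 − l_4) / l_3 = (0.19 − 0.12) / 0.19
     = 0.07 / 0.19 = 0.368421… → 0.368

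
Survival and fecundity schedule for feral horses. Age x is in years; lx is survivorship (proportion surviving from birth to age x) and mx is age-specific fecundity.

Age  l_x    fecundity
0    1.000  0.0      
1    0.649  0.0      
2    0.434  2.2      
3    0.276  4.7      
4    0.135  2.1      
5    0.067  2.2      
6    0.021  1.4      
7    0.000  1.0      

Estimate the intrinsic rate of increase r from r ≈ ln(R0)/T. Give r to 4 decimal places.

R0 = Σ lx·mx = 0 + 0 + 0.9548 + 1.2972 + 0.2835 + 0.1474 + 0.0294 + 0 = 2.7123
Σ x·lx·mx = 7.8486; T = 7.8486/2.7123 = 2.89371…
r ≈ ln(R0)/T = ln(2.7123)/2.89371… = 0.344816… → 0.3448

0.3448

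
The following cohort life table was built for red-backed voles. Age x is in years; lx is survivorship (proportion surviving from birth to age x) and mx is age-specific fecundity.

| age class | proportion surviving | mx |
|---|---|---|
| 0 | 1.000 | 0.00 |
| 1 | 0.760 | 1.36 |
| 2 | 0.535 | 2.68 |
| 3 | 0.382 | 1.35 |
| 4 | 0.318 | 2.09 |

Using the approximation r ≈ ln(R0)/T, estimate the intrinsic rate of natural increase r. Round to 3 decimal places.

0.582

R0 = Σ lx·mx = 0 + 1.0336 + 1.4338 + 0.5157 + 0.66462 = 3.64772
Σ x·lx·mx = 8.10678; T = 8.10678/3.64772 = 2.22242…
r ≈ ln(R0)/T = ln(3.64772)/2.22242… = 0.58229… → 0.582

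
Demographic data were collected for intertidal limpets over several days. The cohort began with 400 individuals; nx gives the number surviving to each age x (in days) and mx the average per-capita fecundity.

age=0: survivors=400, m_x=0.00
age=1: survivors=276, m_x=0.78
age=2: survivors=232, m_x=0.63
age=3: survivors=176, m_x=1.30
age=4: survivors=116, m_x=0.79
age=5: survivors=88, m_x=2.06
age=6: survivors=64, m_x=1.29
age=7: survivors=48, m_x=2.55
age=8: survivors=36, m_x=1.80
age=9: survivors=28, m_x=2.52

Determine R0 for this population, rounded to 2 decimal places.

3.01

lx = nx/n0 = nx/400: 1, 0.69, 0.58, 0.44, 0.29, 0.22, 0.16, 0.12, 0.09, 0.07
lx·mx by age: 0, 0.5382, 0.3654, 0.572, 0.2291, 0.4532, 0.2064, 0.306, 0.162, 0.1764
R0 = Σ lx·mx = 3.0087 → 3.01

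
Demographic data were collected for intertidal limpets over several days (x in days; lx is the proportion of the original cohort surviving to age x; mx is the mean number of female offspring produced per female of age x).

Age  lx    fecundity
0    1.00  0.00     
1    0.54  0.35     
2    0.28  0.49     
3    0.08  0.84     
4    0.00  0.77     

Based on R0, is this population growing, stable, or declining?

declining

R0 = Σ lx·mx = 0 + 0.189 + 0.1372 + 0.0672 + 0 = 0.3934
R0 < 1, so the population is declining.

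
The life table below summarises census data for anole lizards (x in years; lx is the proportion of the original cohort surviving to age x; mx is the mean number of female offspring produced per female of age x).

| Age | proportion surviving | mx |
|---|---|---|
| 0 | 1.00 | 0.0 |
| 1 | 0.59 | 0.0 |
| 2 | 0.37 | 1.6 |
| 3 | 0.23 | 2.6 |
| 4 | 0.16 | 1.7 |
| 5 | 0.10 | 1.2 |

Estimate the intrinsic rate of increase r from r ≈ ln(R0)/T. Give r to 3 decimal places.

R0 = Σ lx·mx = 0 + 0 + 0.592 + 0.598 + 0.272 + 0.12 = 1.582
Σ x·lx·mx = 4.666; T = 4.666/1.582 = 2.94943…
r ≈ ln(R0)/T = ln(1.582)/2.94943… = 0.15552… → 0.156

0.156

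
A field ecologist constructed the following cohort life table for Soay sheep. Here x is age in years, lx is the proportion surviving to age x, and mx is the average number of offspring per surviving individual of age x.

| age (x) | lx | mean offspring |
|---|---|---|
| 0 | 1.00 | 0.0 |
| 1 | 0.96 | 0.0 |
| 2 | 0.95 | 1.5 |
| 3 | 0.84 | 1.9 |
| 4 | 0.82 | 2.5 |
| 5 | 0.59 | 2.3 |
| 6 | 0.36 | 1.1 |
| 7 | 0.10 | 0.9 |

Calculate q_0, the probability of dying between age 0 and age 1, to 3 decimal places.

q_0 = (l_0 − l_1) / l_0 = (1 − 0.96) / 1
     = 0.04 / 1 = 0.04 → 0.040

0.040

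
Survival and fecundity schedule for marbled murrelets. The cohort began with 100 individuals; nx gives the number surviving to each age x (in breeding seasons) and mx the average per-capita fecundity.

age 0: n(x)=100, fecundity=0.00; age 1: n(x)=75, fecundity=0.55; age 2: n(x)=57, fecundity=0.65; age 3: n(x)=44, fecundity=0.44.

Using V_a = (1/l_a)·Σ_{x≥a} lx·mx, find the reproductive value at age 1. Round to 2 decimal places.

lx = nx/n0 = nx/100: 1, 0.75, 0.57, 0.44
lx·mx for x ≥ 1: 0.4125, 0.3705, 0.1936 → sum = 0.9766
V_1 = 0.9766 / l_1 = 0.9766 / 0.75 = 1.302133… → 1.30

1.30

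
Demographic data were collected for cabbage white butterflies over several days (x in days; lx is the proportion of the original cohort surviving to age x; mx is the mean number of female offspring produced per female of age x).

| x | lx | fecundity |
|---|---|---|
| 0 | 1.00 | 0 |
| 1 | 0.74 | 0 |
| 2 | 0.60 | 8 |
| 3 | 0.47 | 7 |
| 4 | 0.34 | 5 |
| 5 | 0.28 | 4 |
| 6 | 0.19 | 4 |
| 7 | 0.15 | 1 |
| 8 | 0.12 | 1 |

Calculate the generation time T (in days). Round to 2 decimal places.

lx·mx: 0, 0, 4.8, 3.29, 1.7, 1.12, 0.76, 0.15, 0.12 → R0 = 11.94
x·lx·mx: 0, 0, 9.6, 9.87, 6.8, 5.6, 4.56, 1.05, 0.96 → Σ = 38.44
T = 38.44 / 11.94 = 3.21943… → 3.22

3.22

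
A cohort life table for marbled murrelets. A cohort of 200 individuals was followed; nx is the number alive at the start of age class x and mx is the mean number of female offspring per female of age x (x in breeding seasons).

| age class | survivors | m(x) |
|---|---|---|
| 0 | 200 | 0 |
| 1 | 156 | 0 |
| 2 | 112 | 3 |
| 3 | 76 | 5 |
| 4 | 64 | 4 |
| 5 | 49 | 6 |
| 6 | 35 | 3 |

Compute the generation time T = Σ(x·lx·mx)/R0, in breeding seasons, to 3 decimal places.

3.600

lx = nx/n0 = nx/200: 1, 0.78, 0.56, 0.38, 0.32, 0.245, 0.175
lx·mx: 0, 0, 1.68, 1.9, 1.28, 1.47, 0.525 → R0 = 6.855
x·lx·mx: 0, 0, 3.36, 5.7, 5.12, 7.35, 3.15 → Σ = 24.68
T = 24.68 / 6.855 = 3.600292… → 3.600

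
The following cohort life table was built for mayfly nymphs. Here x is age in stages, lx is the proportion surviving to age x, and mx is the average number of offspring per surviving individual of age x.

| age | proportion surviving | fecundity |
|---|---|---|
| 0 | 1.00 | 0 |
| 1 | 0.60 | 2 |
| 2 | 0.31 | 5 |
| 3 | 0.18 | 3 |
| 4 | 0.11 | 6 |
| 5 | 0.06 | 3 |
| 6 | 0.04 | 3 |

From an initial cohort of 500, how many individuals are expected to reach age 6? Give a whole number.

20

Expected survivors = N0 · l_6 = 500 × 0.04 = 20 → 20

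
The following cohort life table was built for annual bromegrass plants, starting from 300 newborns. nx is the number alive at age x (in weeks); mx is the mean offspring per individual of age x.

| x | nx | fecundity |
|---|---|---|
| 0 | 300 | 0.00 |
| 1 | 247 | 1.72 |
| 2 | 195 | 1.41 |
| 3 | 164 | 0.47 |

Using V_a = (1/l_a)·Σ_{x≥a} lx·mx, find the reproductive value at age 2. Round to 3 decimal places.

lx = nx/n0 = nx/300: 1, 0.82333…, 0.65, 0.54667…
lx·mx for x ≥ 2: 0.9165, 0.256933… → sum = 1.173433…
V_2 = 1.173433… / l_2 = 1.173433… / 0.65 = 1.805282… → 1.805

1.805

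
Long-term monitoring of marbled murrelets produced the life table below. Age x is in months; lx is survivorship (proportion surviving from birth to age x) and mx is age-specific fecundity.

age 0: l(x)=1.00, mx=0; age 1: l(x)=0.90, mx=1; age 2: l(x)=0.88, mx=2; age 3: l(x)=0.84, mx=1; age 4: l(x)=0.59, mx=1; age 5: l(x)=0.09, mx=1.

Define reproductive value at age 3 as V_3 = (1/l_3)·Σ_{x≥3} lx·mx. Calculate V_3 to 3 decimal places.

1.810

lx·mx for x ≥ 3: 0.84, 0.59, 0.09 → sum = 1.52
V_3 = 1.52 / l_3 = 1.52 / 0.84 = 1.809524… → 1.810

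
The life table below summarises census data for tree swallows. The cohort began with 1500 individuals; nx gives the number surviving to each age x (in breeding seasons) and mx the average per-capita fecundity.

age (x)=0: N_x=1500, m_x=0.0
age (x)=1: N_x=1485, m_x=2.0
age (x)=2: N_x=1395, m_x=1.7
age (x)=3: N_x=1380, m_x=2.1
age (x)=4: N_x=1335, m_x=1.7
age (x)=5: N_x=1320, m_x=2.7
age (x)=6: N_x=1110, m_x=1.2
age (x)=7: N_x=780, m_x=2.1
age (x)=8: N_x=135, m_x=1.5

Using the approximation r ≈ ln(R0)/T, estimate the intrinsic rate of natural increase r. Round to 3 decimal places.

lx = nx/n0 = nx/1500: 1, 0.99, 0.93, 0.92, 0.89, 0.88, 0.74, 0.52, 0.09
R0 = Σ lx·mx = 0 + 1.98 + 1.581 + 1.932 + 1.513 + 2.376 + 0.888 + 1.092 + 0.135 = 11.497
Σ x·lx·mx = 42.922; T = 42.922/11.497 = 3.73332…
r ≈ ln(R0)/T = ln(11.497)/3.73332… = 0.65413… → 0.654

0.654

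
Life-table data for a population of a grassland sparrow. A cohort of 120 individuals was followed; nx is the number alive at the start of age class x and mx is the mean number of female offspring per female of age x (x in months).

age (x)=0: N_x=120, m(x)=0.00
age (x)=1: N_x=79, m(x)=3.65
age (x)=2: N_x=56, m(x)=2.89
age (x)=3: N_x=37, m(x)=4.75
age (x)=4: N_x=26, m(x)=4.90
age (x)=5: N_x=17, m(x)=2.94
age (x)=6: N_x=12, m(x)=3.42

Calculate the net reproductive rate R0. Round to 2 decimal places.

7.04

lx = nx/n0 = nx/120: 1, 0.65833…, 0.46667…, 0.30833…, 0.21667…, 0.14167…, 0.1
lx·mx by age: 0, 2.402917…, 1.348667…, 1.464583…, 1.061667…, 0.4165…, 0.342
R0 = Σ lx·mx = 7.036333… → 7.04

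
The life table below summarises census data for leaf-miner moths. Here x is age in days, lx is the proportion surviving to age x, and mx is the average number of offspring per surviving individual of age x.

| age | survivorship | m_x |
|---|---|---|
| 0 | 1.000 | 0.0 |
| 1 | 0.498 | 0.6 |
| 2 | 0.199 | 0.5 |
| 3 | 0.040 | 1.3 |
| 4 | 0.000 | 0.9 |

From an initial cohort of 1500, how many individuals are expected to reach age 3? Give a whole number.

60

Expected survivors = N0 · l_3 = 1500 × 0.040 = 60 → 60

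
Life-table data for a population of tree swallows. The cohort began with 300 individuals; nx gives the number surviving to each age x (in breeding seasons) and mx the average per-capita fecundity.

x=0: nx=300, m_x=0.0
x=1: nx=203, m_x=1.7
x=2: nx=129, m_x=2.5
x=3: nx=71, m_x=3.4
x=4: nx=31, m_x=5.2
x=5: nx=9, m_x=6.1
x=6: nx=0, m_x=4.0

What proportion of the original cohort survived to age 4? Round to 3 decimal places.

l_4 = n_4/n_0 = 31/300 = 0.103333… → 0.103

0.103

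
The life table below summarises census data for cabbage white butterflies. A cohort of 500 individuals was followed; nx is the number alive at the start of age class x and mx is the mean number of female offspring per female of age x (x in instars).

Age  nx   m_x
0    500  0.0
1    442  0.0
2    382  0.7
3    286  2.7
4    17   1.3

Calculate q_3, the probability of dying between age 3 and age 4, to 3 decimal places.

0.941

lx = nx/n0 = nx/500: 1, 0.884, 0.764, 0.572, 0.034
q_3 = (l_3 − l_4) / l_3 = (0.572 − 0.034) / 0.572
     = 0.538 / 0.572 = 0.940559… → 0.941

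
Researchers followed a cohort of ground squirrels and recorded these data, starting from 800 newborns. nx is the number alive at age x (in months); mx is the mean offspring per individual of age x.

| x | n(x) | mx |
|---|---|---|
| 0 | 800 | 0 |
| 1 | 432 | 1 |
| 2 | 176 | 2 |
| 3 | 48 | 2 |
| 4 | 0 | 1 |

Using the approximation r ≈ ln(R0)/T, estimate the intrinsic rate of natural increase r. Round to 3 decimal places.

0.059

lx = nx/n0 = nx/800: 1, 0.54, 0.22, 0.06, 0
R0 = Σ lx·mx = 0 + 0.54 + 0.44 + 0.12 + 0 = 1.1
Σ x·lx·mx = 1.78; T = 1.78/1.1 = 1.61818…
r ≈ ln(R0)/T = ln(1.1)/1.61818… = 0.0589… → 0.059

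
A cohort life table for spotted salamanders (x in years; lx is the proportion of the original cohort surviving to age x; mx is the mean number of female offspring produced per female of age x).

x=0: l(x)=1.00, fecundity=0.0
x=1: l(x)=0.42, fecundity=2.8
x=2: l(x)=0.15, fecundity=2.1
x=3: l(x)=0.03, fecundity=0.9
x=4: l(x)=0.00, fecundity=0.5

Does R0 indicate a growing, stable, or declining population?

R0 = Σ lx·mx = 0 + 1.176 + 0.315 + 0.027 + 0 = 1.518
R0 > 1, so the population is growing.

growing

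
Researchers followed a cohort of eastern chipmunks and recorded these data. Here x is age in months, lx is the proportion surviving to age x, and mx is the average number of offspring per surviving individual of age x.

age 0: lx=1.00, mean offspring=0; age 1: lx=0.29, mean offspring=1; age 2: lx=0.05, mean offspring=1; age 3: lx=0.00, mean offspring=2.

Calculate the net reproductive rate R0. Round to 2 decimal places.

lx·mx by age: 0, 0.29, 0.05, 0
R0 = Σ lx·mx = 0.34 → 0.34

0.34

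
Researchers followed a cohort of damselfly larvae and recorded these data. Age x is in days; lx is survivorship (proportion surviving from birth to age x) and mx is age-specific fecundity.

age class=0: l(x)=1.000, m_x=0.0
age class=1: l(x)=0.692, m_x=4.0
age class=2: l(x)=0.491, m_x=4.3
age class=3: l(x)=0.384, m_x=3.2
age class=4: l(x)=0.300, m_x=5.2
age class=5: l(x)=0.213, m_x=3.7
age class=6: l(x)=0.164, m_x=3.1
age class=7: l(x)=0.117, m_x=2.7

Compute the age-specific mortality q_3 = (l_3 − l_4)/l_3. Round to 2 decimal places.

q_3 = (l_3 − l_4) / l_3 = (0.384 − 0.3) / 0.384
     = 0.084 / 0.384 = 0.21875 → 0.22

0.22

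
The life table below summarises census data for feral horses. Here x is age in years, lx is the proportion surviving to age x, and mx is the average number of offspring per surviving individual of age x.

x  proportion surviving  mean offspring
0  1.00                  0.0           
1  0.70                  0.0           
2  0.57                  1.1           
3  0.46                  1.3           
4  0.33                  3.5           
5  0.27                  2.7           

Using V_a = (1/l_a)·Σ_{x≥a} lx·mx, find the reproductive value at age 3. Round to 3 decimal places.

5.396

lx·mx for x ≥ 3: 0.598, 1.155, 0.729 → sum = 2.482
V_3 = 2.482 / l_3 = 2.482 / 0.46 = 5.395652… → 5.396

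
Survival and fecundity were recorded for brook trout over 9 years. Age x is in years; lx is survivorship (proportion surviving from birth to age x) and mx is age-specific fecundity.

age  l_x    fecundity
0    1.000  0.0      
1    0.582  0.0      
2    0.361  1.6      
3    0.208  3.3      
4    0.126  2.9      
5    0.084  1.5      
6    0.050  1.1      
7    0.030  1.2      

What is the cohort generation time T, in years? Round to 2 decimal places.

3.19

lx·mx: 0, 0, 0.5776, 0.6864, 0.3654, 0.126, 0.055, 0.036 → R0 = 1.8464
x·lx·mx: 0, 0, 1.1552, 2.0592, 1.4616, 0.63, 0.33, 0.252 → Σ = 5.888
T = 5.888 / 1.8464 = 3.188908… → 3.19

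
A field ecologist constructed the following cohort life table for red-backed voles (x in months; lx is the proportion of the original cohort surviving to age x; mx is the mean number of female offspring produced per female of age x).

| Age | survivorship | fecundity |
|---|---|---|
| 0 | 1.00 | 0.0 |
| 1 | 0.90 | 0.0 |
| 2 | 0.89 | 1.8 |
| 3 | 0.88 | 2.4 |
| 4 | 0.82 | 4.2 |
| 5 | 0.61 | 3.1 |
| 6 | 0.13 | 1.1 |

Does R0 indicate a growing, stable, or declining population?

growing

R0 = Σ lx·mx = 0 + 0 + 1.602 + 2.112 + 3.444 + 1.891 + 0.143 = 9.192
R0 > 1, so the population is growing.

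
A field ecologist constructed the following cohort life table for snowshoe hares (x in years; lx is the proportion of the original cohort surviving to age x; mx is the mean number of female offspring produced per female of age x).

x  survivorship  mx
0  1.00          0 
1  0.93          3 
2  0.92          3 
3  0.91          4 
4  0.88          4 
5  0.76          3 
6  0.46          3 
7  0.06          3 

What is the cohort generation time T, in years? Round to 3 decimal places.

lx·mx: 0, 2.79, 2.76, 3.64, 3.52, 2.28, 1.38, 0.18 → R0 = 16.55
x·lx·mx: 0, 2.79, 5.52, 10.92, 14.08, 11.4, 8.28, 1.26 → Σ = 54.25
T = 54.25 / 16.55 = 3.277946… → 3.278

3.278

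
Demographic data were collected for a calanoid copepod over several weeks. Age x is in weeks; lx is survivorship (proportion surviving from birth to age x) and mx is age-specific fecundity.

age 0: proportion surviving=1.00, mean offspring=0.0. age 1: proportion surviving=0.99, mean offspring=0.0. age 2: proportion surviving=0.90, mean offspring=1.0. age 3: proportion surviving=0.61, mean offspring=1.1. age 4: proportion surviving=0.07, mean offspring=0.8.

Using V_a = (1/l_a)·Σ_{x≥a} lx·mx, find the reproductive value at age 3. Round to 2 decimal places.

lx·mx for x ≥ 3: 0.671, 0.056 → sum = 0.727
V_3 = 0.727 / l_3 = 0.727 / 0.61 = 1.191803… → 1.19

1.19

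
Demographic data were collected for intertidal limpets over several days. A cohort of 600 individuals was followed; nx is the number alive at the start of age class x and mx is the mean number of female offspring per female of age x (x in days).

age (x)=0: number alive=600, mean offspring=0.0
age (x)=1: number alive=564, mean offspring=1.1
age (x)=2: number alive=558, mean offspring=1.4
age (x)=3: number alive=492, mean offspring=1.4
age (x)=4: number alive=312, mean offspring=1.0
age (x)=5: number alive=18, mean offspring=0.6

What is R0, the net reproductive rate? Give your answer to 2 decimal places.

lx = nx/n0 = nx/600: 1, 0.94, 0.93, 0.82, 0.52, 0.03
lx·mx by age: 0, 1.034, 1.302, 1.148, 0.52, 0.018
R0 = Σ lx·mx = 4.022 → 4.02

4.02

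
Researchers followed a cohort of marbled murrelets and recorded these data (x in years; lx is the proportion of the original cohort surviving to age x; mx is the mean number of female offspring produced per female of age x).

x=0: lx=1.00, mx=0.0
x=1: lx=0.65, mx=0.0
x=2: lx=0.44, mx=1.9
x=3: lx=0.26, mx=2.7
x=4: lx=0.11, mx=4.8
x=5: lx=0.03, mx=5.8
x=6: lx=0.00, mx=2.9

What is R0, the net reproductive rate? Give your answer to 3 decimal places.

lx·mx by age: 0, 0, 0.836, 0.702, 0.528, 0.174, 0
R0 = Σ lx·mx = 2.24 → 2.240

2.240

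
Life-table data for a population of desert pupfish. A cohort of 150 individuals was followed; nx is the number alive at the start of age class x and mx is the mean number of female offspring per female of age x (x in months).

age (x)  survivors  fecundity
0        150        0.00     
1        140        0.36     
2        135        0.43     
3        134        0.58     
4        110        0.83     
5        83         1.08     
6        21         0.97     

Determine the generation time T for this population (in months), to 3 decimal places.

3.446

lx = nx/n0 = nx/150: 1, 0.93333…, 0.9, 0.89333…, 0.73333…, 0.55333…, 0.14
lx·mx: 0, 0.336…, 0.387, 0.518133…, 0.608667…, 0.5976…, 0.1358 → R0 = 2.5832…
x·lx·mx: 0, 0.336…, 0.774, 1.5544…, 2.434667…, 2.988…, 0.8148 → Σ = 8.901867…
T = 8.901867… / 2.5832… = 3.446062… → 3.446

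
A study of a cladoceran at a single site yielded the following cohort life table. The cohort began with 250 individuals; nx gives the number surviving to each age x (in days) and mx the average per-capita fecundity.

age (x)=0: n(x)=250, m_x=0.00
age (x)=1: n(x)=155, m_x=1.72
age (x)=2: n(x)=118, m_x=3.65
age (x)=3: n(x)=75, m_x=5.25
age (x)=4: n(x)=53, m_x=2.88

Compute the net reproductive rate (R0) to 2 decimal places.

4.97

lx = nx/n0 = nx/250: 1, 0.62, 0.472, 0.3, 0.212
lx·mx by age: 0, 1.0664, 1.7228, 1.575, 0.61056
R0 = Σ lx·mx = 4.97476 → 4.97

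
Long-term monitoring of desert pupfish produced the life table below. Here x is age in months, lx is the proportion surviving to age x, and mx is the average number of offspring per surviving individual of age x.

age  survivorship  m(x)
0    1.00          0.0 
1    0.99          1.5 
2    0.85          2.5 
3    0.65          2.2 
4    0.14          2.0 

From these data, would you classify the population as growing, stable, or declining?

R0 = Σ lx·mx = 0 + 1.485 + 2.125 + 1.43 + 0.28 = 5.32
R0 > 1, so the population is growing.

growing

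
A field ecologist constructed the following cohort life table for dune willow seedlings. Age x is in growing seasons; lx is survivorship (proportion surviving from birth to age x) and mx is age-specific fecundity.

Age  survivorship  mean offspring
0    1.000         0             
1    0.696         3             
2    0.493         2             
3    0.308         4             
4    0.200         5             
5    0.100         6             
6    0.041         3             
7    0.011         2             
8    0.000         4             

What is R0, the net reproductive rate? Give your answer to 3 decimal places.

lx·mx by age: 0, 2.088, 0.986, 1.232, 1, 0.6, 0.123, 0.022, 0
R0 = Σ lx·mx = 6.051 → 6.051

6.051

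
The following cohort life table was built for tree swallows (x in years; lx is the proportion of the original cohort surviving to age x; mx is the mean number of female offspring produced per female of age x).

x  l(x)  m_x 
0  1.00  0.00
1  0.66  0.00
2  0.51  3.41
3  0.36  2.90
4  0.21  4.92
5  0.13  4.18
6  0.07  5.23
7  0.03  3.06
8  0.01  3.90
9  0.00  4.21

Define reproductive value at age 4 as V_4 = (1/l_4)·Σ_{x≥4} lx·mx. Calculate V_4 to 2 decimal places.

lx·mx for x ≥ 4: 1.0332, 0.5434, 0.3661, 0.0918, 0.039, 0 → sum = 2.0735
V_4 = 2.0735 / l_4 = 2.0735 / 0.21 = 9.87381… → 9.87

9.87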